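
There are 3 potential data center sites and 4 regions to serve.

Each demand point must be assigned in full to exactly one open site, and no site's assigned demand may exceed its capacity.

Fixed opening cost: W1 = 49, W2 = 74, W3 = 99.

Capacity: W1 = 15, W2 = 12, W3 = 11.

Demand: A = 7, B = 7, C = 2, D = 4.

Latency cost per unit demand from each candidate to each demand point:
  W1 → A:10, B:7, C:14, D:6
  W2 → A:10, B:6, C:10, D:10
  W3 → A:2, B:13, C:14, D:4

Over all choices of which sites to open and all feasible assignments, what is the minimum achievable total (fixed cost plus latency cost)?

255

Open {W1, W3}; cheapest assignment that respects the capacities:
  W1 (cap 15, load 9): B, C — cost 7×7 + 2×14 = 77
  W3 (cap 11, load 11): A, D — cost 7×2 + 4×4 = 30
  Shipping 107, fixed 148 → total 255.
  Any other capacity-feasible assignment to {W1, W3} ships for at least 107.
Compare {W2, W3}: its best feasible assignment gives total 265.
Compare {W1, W2}: its best feasible assignment gives total 279.
Every other set of open sites that can feasibly serve all demand totals ≥ 265 even under its best assignment. Minimum: 255.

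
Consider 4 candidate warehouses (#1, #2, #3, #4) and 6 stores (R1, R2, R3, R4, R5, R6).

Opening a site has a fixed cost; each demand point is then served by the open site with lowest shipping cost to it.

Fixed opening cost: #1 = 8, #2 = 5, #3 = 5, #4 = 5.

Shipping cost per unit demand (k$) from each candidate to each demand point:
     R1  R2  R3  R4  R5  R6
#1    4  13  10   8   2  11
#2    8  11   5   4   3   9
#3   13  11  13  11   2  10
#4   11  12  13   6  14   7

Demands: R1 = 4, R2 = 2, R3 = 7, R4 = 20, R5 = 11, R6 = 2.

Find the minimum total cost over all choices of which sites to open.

206

Open {#1, #2}: assign each demand point to its cheapest open site.
  R1→#1 4×4=16, R2→#2 2×11=22, R3→#2 7×5=35, R4→#2 20×4=80, R5→#1 11×2=22, R6→#2 2×9=18
  shipping cost 193, fixed 13 → total 206.
Compare {#1, #2, #4}: shipping cost 189 + fixed 18 = 207.
Compare {#1, #2, #3}: shipping cost 193 + fixed 18 = 211.
Compare {#1, #2, #3, #4}: shipping cost 189 + fixed 23 = 212.
All other subsets cost ≥ 207. Minimum total cost: 206.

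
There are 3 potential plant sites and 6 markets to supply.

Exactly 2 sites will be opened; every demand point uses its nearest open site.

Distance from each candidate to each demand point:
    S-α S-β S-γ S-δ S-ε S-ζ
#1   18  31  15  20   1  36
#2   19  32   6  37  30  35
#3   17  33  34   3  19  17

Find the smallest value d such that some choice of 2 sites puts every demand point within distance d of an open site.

Open {#1, #3}.
  Farthest demand point is S-β at distance 31 (to #1); all others are ≤ 31.
With {#2, #3} the worst case is 32.
With {#1, #2} the worst case is 35.
No size-2 selection achieves below 31.

31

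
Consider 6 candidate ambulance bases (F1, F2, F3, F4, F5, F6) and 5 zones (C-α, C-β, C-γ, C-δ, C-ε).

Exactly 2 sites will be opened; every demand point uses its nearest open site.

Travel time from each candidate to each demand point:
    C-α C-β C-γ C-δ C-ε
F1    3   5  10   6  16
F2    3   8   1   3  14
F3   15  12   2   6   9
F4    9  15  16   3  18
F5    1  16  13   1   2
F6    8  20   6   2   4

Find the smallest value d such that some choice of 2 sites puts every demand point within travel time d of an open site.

Open {F1, F6}.
  Farthest demand point is C-γ at travel time 6 (to F6); all others are ≤ 6.
With {F2, F5} the worst case is 8.
With {F2, F6} the worst case is 8.
No size-2 selection achieves below 6.

6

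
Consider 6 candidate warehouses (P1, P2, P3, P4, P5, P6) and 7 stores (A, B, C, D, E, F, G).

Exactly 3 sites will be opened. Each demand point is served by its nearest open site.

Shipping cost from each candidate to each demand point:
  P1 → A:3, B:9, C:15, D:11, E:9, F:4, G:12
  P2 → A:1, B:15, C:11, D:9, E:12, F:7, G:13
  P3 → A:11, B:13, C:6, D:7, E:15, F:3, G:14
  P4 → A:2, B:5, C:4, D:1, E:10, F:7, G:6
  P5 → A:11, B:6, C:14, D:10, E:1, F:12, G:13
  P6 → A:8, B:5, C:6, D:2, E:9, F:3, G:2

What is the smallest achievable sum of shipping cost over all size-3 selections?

Open {P4, P5, P6}.
  A→P4 2, B→P4 5, C→P4 4, D→P4 1, E→P5 1, F→P6 3, G→P6 2  ⇒ total 18.
Compare {P2, P5, P6}: total 20.
Compare {P1, P5, P6}: total 22.
No size-3 selection does better; minimum is 18.

18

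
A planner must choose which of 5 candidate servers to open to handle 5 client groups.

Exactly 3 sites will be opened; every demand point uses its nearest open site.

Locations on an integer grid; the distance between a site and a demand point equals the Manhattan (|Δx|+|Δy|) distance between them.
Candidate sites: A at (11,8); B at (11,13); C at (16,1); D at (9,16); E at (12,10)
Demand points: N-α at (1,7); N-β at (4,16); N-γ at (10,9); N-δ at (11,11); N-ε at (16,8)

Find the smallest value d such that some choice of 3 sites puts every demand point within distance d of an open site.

Open {A, B, C}.
  Farthest demand point is N-α at distance 11 (to A); all others are ≤ 11.
With {A, B, D} the worst case is 11.
With {A, B, E} the worst case is 11.
No size-3 selection achieves below 11.

11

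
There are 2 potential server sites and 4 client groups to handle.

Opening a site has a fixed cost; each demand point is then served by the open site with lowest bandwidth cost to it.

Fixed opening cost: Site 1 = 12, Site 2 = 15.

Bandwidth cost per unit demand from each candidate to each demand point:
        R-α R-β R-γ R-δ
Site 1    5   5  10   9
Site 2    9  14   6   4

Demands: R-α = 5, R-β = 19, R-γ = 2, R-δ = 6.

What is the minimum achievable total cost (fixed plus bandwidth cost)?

183

Open {Site 1, Site 2}: assign each demand point to its cheapest open site.
  R-α→Site 1 5×5=25, R-β→Site 1 19×5=95, R-γ→Site 2 2×6=12, R-δ→Site 2 6×4=24
  bandwidth cost 156, fixed 27 → total 183.
Compare {Site 1}: bandwidth cost 194 + fixed 12 = 206.
Compare {Site 2}: bandwidth cost 347 + fixed 15 = 362.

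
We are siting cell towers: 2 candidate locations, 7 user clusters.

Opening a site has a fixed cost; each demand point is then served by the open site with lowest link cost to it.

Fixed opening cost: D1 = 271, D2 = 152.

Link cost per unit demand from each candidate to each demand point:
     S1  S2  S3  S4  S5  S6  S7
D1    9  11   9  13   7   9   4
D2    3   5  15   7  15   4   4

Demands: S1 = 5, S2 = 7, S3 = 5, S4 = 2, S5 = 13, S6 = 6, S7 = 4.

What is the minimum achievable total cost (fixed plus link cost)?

Open {D2}: assign each demand point to its cheapest open site.
  S1→D2 5×3=15, S2→D2 7×5=35, S3→D2 5×15=75, S4→D2 2×7=14, S5→D2 13×15=195, S6→D2 6×4=24, S7→D2 4×4=16
  link cost 374, fixed 152 → total 526.
Compare {D1}: link cost 354 + fixed 271 = 625.
Compare {D1, D2}: link cost 240 + fixed 423 = 663.

526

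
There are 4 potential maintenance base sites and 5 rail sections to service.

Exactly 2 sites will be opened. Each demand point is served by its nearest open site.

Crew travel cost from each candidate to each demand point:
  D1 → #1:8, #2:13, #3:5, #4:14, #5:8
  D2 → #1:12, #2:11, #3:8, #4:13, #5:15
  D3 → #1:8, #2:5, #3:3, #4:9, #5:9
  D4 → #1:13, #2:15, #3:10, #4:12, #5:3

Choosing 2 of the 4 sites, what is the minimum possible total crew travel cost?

28

Open {D3, D4}.
  #1→D3 8, #2→D3 5, #3→D3 3, #4→D3 9, #5→D4 3  ⇒ total 28.
Compare {D1, D3}: total 33.
Compare {D2, D3}: total 34.
No size-2 selection does better; minimum is 28.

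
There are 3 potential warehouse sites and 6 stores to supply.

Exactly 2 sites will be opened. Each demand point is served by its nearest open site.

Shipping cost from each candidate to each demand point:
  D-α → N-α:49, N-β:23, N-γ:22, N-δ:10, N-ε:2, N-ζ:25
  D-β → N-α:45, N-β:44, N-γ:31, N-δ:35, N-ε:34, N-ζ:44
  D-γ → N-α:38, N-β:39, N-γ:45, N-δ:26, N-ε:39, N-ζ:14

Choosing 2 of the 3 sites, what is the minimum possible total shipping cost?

109

Open {D-α, D-γ}.
  N-α→D-γ 38, N-β→D-α 23, N-γ→D-α 22, N-δ→D-α 10, N-ε→D-α 2, N-ζ→D-γ 14  ⇒ total 109.
Compare {D-α, D-β}: total 127.
Compare {D-β, D-γ}: total 182.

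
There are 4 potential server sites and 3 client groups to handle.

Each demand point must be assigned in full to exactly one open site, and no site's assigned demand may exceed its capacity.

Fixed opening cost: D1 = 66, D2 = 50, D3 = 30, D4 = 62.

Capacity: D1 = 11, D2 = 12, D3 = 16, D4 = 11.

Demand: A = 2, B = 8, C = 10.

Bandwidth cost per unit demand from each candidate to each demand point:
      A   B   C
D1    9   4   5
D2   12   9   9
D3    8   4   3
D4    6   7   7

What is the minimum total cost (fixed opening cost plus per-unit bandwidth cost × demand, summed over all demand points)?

Open {D1, D3}; cheapest assignment that respects the capacities:
  D1 (cap 11, load 8): B — cost 8×4 = 32
  D3 (cap 16, load 12): A, C — cost 2×8 + 10×3 = 46
  Shipping 78, fixed 96 → total 174.
  Any other capacity-feasible assignment to {D1, D3} ships for at least 78.
Compare {D3, D4}: its best feasible assignment gives total 190.
Compare {D2, D3}: its best feasible assignment gives total 198.
Every other set of open sites that can feasibly serve all demand totals ≥ 190 even under its best assignment. Minimum: 174.

174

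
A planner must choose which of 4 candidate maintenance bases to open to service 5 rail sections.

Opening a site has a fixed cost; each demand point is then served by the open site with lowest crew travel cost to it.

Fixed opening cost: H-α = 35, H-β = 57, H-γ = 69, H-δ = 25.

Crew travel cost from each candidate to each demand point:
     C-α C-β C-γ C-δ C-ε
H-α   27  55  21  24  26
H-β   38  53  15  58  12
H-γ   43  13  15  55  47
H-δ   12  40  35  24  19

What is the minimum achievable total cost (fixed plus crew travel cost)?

Open {H-δ}: assign each demand point to its cheapest open site.
  C-α→H-δ 12, C-β→H-δ 40, C-γ→H-δ 35, C-δ→H-δ 24, C-ε→H-δ 19
  crew travel cost 130, fixed 25 → total 155.
Compare {H-α, H-δ}: crew travel cost 116 + fixed 60 = 176.
Compare {H-γ, H-δ}: crew travel cost 83 + fixed 94 = 177.
Compare {H-β, H-δ}: crew travel cost 103 + fixed 82 = 185.
All other subsets cost ≥ 176. Minimum total cost: 155.

155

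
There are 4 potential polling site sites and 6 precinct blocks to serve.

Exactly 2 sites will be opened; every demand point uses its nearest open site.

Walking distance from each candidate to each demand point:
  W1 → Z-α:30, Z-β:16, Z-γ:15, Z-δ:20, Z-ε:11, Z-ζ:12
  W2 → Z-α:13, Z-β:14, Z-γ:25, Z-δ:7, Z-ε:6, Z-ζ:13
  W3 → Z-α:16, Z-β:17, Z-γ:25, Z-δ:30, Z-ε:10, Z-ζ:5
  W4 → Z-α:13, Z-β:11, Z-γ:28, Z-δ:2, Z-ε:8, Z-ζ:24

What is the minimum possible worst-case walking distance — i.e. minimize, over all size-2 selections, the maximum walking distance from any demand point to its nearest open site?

Open {W1, W2}.
  Farthest demand point is Z-γ at walking distance 15 (to W1); all others are ≤ 15.
With {W1, W4} the worst case is 15.
With {W1, W3} the worst case is 20.
No size-2 selection achieves below 15.

15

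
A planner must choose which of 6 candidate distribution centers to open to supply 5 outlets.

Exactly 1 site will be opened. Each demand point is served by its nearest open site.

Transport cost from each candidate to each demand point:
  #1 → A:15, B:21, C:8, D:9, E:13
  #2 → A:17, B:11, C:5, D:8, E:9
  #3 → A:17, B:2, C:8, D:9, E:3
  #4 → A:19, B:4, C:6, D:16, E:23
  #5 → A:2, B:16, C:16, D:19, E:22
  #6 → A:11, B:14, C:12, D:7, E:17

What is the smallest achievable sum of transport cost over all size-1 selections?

39

Open {#3}.
  A→#3 17, B→#3 2, C→#3 8, D→#3 9, E→#3 3  ⇒ total 39.
Compare {#2}: total 50.
Compare {#6}: total 61.
No size-1 selection does better; minimum is 39.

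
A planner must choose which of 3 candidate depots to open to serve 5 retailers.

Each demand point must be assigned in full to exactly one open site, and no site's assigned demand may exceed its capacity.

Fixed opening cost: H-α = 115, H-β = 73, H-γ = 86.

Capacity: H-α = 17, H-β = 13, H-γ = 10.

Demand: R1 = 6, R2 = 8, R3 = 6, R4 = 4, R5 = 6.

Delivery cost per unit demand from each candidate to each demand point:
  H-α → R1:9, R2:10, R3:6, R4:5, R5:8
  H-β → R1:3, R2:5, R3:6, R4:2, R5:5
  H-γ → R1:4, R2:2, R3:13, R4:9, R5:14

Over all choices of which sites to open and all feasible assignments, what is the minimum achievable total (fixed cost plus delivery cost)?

Open {H-α, H-β, H-γ}; cheapest assignment that respects the capacities:
  H-α (cap 17, load 10): R3, R4 — cost 6×6 + 4×5 = 56
  H-β (cap 13, load 12): R1, R5 — cost 6×3 + 6×5 = 48
  H-γ (cap 10, load 8): R2 — cost 8×2 = 16
  Shipping 120, fixed 274 → total 394.
  Any other capacity-feasible assignment to {H-α, H-β, H-γ} ships for at least 120.
Total demand is 30; every other set of sites either has combined capacity below 30 or cannot fit the demands without splitting one across sites, so {H-α, H-β, H-γ} is the only feasible choice of open sites. Minimum: 394.

394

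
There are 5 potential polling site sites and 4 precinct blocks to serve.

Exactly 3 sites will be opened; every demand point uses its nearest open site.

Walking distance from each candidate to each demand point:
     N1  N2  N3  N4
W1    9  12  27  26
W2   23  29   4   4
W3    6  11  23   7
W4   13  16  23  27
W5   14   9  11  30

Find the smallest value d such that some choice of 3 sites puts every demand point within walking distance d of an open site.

9

Open {W1, W2, W5}.
  Farthest demand point is N1 at walking distance 9 (to W1); all others are ≤ 9.
With {W2, W3, W5} the worst case is 9.
With {W1, W2, W3} the worst case is 11.
No size-3 selection achieves below 9.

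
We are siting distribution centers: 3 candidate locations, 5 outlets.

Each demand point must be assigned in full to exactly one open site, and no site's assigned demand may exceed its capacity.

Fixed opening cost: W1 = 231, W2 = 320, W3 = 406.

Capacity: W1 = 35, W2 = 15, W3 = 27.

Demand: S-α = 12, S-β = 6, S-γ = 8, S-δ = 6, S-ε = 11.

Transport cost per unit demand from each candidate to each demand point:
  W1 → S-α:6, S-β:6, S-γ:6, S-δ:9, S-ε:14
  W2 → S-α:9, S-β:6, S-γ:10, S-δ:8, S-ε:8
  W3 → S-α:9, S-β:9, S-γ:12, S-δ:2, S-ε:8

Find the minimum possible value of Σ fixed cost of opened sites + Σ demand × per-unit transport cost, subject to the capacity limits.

849

Open {W1, W2}; cheapest assignment that respects the capacities:
  W1 (cap 35, load 32): S-α, S-β, S-γ, S-δ — cost 12×6 + 6×6 + 8×6 + 6×9 = 210
  W2 (cap 15, load 11): S-ε — cost 11×8 = 88
  Shipping 298, fixed 551 → total 849.
  Any other capacity-feasible assignment to {W1, W2} ships for at least 298.
Compare {W1, W3}: its best feasible assignment gives total 893.
Compare {W1, W2, W3}: its best feasible assignment gives total 1213.
Every other set of open sites that can feasibly serve all demand totals ≥ 893 even under its best assignment. Minimum: 849.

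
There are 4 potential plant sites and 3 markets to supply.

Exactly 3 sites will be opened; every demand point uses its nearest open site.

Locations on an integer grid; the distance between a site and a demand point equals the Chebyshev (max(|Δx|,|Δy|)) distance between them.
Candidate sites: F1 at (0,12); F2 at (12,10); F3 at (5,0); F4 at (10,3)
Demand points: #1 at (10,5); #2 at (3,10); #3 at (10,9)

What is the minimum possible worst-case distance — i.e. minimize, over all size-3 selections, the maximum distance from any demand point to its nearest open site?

3

Open {F1, F2, F4}.
  Farthest demand point is #2 at distance 3 (to F1); all others are ≤ 3.
With {F1, F2, F3} the worst case is 5.
With {F1, F3, F4} the worst case is 6.
No size-3 selection achieves below 3.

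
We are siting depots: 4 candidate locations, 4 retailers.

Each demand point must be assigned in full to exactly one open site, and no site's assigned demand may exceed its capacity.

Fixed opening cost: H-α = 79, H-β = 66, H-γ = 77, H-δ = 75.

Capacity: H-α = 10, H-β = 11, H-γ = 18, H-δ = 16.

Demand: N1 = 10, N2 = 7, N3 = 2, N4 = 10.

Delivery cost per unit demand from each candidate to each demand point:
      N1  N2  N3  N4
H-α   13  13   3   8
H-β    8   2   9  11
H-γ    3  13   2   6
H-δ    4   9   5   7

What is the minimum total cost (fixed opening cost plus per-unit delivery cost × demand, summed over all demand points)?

336

Open {H-β, H-γ, H-δ}; cheapest assignment that respects the capacities:
  H-β (cap 11, load 7): N2 — cost 7×2 = 14
  H-γ (cap 18, load 12): N1, N3 — cost 10×3 + 2×2 = 34
  H-δ (cap 16, load 10): N4 — cost 10×7 = 70
  Shipping 118, fixed 218 → total 336.
  Any other capacity-feasible assignment to {H-β, H-γ, H-δ} ships for at least 118.
Compare {H-α, H-β, H-γ}: its best feasible assignment gives total 350.
Compare {H-γ, H-δ}: its best feasible assignment gives total 353.
Every other set of open sites that can feasibly serve all demand totals ≥ 350 even under its best assignment. Minimum: 336.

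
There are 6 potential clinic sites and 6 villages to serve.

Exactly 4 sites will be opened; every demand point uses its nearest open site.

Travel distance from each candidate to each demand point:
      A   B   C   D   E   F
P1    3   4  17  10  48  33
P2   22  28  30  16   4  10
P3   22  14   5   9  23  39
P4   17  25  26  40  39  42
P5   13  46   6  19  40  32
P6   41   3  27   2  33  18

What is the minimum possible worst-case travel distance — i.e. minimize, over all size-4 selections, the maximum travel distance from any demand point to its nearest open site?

10

Open {P1, P2, P3, P4}.
  Farthest demand point is F at travel distance 10 (to P2); all others are ≤ 10.
With {P1, P2, P3, P5} the worst case is 10.
With {P1, P2, P3, P6} the worst case is 10.
No size-4 selection achieves below 10.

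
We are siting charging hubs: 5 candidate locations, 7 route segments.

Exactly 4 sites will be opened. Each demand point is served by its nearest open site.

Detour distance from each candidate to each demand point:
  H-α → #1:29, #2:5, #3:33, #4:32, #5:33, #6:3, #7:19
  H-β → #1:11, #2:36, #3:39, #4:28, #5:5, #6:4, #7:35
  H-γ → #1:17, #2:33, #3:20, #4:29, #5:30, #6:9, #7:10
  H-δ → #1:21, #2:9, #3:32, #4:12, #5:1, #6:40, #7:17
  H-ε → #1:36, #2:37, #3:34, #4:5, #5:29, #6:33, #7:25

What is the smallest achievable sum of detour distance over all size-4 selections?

59

Open {H-α, H-β, H-γ, H-ε}.
  #1→H-β 11, #2→H-α 5, #3→H-γ 20, #4→H-ε 5, #5→H-β 5, #6→H-α 3, #7→H-γ 10  ⇒ total 59.
Compare {H-β, H-γ, H-δ, H-ε}: total 60.
Compare {H-α, H-γ, H-δ, H-ε}: total 61.
No size-4 selection does better; minimum is 59.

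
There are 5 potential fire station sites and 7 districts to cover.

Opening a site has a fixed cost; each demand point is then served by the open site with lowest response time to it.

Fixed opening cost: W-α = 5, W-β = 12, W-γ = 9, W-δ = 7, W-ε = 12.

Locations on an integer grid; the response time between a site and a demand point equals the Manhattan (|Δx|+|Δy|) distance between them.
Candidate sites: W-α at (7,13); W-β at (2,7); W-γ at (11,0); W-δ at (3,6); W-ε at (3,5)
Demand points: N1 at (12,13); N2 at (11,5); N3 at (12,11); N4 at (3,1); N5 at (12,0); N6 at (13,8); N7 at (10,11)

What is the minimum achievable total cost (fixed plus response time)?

Open {W-α, W-γ}: assign each demand point to its cheapest open site.
  N1→W-α 5, N2→W-γ 5, N3→W-α 7, N4→W-γ 9, N5→W-γ 1, N6→W-γ 10, N7→W-α 5
  response time 42, fixed 14 → total 56.
Compare {W-α, W-γ, W-δ}: response time 38 + fixed 21 = 59.
Compare {W-α, W-γ, W-ε}: response time 37 + fixed 26 = 63.
Compare {W-α, W-β, W-γ}: response time 40 + fixed 26 = 66.
All other subsets cost ≥ 59. Minimum total cost: 56.

56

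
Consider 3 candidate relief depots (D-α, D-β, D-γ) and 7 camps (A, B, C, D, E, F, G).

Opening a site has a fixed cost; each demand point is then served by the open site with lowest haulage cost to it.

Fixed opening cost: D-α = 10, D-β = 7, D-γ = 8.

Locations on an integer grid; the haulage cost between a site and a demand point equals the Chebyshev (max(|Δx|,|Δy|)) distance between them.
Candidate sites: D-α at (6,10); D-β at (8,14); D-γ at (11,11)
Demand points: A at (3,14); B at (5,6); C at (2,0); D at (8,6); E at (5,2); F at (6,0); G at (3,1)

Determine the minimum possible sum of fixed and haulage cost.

59

Open {D-α}: assign each demand point to its cheapest open site.
  A→D-α 4, B→D-α 4, C→D-α 10, D→D-α 4, E→D-α 8, F→D-α 10, G→D-α 9
  haulage cost 49, fixed 10 → total 59.
Compare {D-α, D-β}: haulage cost 49 + fixed 17 = 66.
Compare {D-α, D-γ}: haulage cost 49 + fixed 18 = 67.
Compare {D-γ}: haulage cost 60 + fixed 8 = 68.
All other subsets cost ≥ 66. Minimum total cost: 59.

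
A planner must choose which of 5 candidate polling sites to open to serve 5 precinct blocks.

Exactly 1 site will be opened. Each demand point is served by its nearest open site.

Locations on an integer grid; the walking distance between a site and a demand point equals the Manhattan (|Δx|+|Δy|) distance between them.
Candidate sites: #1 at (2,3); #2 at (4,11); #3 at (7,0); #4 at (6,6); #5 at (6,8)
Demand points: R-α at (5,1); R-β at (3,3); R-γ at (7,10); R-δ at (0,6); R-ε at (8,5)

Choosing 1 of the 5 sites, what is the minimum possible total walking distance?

Open {#4}.
  R-α→#4 6, R-β→#4 6, R-γ→#4 5, R-δ→#4 6, R-ε→#4 3  ⇒ total 26.
Compare {#1}: total 31.
Compare {#5}: total 32.
No size-1 selection does better; minimum is 26.

26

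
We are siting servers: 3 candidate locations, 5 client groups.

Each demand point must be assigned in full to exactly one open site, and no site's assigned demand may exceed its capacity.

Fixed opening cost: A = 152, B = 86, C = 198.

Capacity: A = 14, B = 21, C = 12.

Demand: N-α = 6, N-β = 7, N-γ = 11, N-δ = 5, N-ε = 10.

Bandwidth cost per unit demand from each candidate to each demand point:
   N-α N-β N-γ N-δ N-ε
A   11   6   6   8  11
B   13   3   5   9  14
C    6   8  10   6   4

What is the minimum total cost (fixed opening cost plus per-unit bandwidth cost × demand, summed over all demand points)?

Open {A, B, C}; cheapest assignment that respects the capacities:
  A (cap 14, load 11): N-α, N-δ — cost 6×11 + 5×8 = 106
  B (cap 21, load 18): N-β, N-γ — cost 7×3 + 11×5 = 76
  C (cap 12, load 10): N-ε — cost 10×4 = 40
  Shipping 222, fixed 436 → total 658.
  Any other capacity-feasible assignment to {A, B, C} ships for at least 222.
Total demand is 39 and no other set of sites has combined capacity ≥ 39, so {A, B, C} is the only feasible choice of open sites. Minimum: 658.

658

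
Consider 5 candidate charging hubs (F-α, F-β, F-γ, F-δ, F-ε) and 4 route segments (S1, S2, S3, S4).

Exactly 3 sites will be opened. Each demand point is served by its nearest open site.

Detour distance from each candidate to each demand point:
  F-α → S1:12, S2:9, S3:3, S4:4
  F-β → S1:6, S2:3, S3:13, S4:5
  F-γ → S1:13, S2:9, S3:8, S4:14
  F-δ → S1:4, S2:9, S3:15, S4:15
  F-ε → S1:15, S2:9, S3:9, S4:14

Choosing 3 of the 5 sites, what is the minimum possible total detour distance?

14

Open {F-α, F-β, F-δ}.
  S1→F-δ 4, S2→F-β 3, S3→F-α 3, S4→F-α 4  ⇒ total 14.
Compare {F-α, F-β, F-γ}: total 16.
Compare {F-α, F-β, F-ε}: total 16.
No size-3 selection does better; minimum is 14.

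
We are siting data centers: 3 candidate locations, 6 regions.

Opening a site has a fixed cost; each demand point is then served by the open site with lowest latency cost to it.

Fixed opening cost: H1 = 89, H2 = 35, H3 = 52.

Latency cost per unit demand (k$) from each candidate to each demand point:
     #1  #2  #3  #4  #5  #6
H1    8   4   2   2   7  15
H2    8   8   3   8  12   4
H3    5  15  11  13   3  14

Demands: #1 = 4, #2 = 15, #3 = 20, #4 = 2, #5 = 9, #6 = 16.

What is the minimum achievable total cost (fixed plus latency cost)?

Open {H1, H2}: assign each demand point to its cheapest open site.
  #1→H1 4×8=32, #2→H1 15×4=60, #3→H1 20×2=40, #4→H1 2×2=4, #5→H1 9×7=63, #6→H2 16×4=64
  latency cost 263, fixed 124 → total 387.
Compare {H1, H2, H3}: latency cost 215 + fixed 176 = 391.
Compare {H2, H3}: latency cost 307 + fixed 87 = 394.
Compare {H2}: latency cost 400 + fixed 35 = 435.
All other subsets cost ≥ 391. Minimum total cost: 387.

387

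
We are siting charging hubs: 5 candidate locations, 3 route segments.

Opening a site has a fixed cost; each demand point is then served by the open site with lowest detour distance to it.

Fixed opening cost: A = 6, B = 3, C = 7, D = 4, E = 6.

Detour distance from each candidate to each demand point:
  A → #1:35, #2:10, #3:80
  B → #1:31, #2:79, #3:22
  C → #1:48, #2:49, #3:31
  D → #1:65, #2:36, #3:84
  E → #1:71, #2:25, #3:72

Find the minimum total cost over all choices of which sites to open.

Open {A, B}: assign each demand point to its cheapest open site.
  #1→B 31, #2→A 10, #3→B 22
  detour distance 63, fixed 9 → total 72.
Compare {A, B, D}: detour distance 63 + fixed 13 = 76.
Compare {A, B, E}: detour distance 63 + fixed 15 = 78.
Compare {A, B, C}: detour distance 63 + fixed 16 = 79.
All other subsets cost ≥ 76. Minimum total cost: 72.

72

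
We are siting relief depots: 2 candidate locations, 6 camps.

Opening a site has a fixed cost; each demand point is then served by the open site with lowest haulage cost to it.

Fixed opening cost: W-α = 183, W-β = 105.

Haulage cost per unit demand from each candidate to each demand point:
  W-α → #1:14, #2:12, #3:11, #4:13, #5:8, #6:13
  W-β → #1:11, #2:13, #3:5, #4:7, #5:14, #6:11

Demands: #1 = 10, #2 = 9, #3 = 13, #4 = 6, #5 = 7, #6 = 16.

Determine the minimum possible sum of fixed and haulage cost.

Open {W-β}: assign each demand point to its cheapest open site.
  #1→W-β 10×11=110, #2→W-β 9×13=117, #3→W-β 13×5=65, #4→W-β 6×7=42, #5→W-β 7×14=98, #6→W-β 16×11=176
  haulage cost 608, fixed 105 → total 713.
Compare {W-α, W-β}: haulage cost 557 + fixed 288 = 845.
Compare {W-α}: haulage cost 733 + fixed 183 = 916.

713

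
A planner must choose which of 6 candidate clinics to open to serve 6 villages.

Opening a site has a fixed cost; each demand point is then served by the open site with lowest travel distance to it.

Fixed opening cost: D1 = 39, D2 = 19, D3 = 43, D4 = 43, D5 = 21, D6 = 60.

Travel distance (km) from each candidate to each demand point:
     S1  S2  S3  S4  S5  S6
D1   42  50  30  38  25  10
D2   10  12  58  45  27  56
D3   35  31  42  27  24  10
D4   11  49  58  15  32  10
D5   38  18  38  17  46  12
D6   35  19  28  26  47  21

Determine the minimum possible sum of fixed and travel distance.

Open {D2, D5}: assign each demand point to its cheapest open site.
  S1→D2 10, S2→D2 12, S3→D5 38, S4→D5 17, S5→D2 27, S6→D5 12
  travel distance 116, fixed 40 → total 156.
Compare {D1, D2}: travel distance 125 + fixed 58 = 183.
Compare {D1, D2, D5}: travel distance 104 + fixed 79 = 183.
Compare {D2, D3}: travel distance 125 + fixed 62 = 187.
All other subsets cost ≥ 183. Minimum total cost: 156.

156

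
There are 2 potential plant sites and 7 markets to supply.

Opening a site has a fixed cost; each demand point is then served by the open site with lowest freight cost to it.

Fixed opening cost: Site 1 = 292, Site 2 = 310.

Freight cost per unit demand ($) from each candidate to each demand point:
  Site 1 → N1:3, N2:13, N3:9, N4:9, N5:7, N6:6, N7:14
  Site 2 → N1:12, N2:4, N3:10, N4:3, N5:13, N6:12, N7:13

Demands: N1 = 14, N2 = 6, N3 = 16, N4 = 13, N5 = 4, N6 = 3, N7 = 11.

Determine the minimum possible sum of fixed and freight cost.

873

Open {Site 1}: assign each demand point to its cheapest open site.
  N1→Site 1 14×3=42, N2→Site 1 6×13=78, N3→Site 1 16×9=144, N4→Site 1 13×9=117, N5→Site 1 4×7=28, N6→Site 1 3×6=18, N7→Site 1 11×14=154
  freight cost 581, fixed 292 → total 873.
Compare {Site 2}: freight cost 622 + fixed 310 = 932.
Compare {Site 1, Site 2}: freight cost 438 + fixed 602 = 1040.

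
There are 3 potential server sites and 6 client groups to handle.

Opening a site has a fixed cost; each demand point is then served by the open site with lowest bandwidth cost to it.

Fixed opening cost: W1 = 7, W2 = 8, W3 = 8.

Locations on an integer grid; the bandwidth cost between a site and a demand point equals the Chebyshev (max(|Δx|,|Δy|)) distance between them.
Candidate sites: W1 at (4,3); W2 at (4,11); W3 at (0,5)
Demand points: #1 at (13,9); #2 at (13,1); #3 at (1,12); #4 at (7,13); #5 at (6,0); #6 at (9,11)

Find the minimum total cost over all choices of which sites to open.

47

Open {W1, W2}: assign each demand point to its cheapest open site.
  #1→W1 9, #2→W1 9, #3→W2 3, #4→W2 3, #5→W1 3, #6→W2 5
  bandwidth cost 32, fixed 15 → total 47.
Compare {W2}: bandwidth cost 41 + fixed 8 = 49.
Compare {W2, W3}: bandwidth cost 36 + fixed 16 = 52.
Compare {W1}: bandwidth cost 48 + fixed 7 = 55.
All other subsets cost ≥ 49. Minimum total cost: 47.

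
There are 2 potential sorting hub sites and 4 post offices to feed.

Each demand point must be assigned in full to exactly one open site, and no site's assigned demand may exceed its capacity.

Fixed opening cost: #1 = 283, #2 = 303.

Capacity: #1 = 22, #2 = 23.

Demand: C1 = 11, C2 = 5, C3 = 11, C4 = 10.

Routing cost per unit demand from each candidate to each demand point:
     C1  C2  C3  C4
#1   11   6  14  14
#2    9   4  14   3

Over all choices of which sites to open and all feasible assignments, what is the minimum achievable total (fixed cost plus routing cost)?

899

Open {#1, #2}; cheapest assignment that respects the capacities:
  #1 (cap 22, load 16): C2, C3 — cost 5×6 + 11×14 = 184
  #2 (cap 23, load 21): C1, C4 — cost 11×9 + 10×3 = 129
  Shipping 313, fixed 586 → total 899.
  Any other capacity-feasible assignment to {#1, #2} ships for at least 313.
Total demand is 37 and no other set of sites has combined capacity ≥ 37, so {#1, #2} is the only feasible choice of open sites. Minimum: 899.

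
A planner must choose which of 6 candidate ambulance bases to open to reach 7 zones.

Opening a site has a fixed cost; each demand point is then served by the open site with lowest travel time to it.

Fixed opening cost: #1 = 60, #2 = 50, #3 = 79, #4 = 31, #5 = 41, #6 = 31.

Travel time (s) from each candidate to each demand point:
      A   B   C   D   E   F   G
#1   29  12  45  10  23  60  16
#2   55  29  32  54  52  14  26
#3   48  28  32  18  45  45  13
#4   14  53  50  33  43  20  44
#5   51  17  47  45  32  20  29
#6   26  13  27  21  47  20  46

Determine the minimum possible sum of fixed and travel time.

225

Open {#1, #6}: assign each demand point to its cheapest open site.
  A→#6 26, B→#1 12, C→#6 27, D→#1 10, E→#1 23, F→#6 20, G→#1 16
  travel time 134, fixed 91 → total 225.
Compare {#6}: travel time 200 + fixed 31 = 231.
Compare {#1, #4}: travel time 140 + fixed 91 = 231.
Compare {#5, #6}: travel time 168 + fixed 72 = 240.
All other subsets cost ≥ 231. Minimum total cost: 225.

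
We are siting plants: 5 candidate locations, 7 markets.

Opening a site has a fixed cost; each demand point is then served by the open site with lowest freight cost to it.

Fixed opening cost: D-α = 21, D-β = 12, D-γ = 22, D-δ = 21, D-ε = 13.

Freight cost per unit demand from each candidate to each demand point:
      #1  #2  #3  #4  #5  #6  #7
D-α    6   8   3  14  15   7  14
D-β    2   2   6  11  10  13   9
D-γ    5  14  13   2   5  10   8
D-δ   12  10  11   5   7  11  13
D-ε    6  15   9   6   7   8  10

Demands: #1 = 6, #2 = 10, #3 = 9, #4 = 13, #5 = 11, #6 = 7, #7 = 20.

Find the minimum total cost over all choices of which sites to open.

404

Open {D-α, D-β, D-γ}: assign each demand point to its cheapest open site.
  #1→D-β 6×2=12, #2→D-β 10×2=20, #3→D-α 9×3=27, #4→D-γ 13×2=26, #5→D-γ 11×5=55, #6→D-α 7×7=49, #7→D-γ 20×8=160
  freight cost 349, fixed 55 → total 404.
Compare {D-α, D-β, D-γ, D-ε}: freight cost 349 + fixed 68 = 417.
Compare {D-α, D-β, D-γ, D-δ}: freight cost 349 + fixed 76 = 425.
Compare {D-β, D-γ, D-ε}: freight cost 383 + fixed 47 = 430.
All other subsets cost ≥ 417. Minimum total cost: 404.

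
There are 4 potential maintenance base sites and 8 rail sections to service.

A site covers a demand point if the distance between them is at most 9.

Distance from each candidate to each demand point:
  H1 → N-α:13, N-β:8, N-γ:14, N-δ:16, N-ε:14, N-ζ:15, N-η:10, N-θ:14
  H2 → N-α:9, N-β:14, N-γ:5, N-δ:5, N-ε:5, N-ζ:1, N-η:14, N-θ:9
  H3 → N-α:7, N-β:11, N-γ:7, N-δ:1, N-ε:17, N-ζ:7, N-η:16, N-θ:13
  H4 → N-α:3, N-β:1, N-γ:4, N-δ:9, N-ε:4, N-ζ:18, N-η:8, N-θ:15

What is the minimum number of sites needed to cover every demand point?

2

Coverage sets (demand points within 9 of each site):
  H1: {N-β}
  H2: {N-α, N-γ, N-δ, N-ε, N-ζ, N-θ}
  H3: {N-α, N-γ, N-δ, N-ζ}
  H4: {N-α, N-β, N-γ, N-δ, N-ε, N-η}
No single site covers all 8 demand points.
But {H2, H4} covers everything, so the minimum is 2.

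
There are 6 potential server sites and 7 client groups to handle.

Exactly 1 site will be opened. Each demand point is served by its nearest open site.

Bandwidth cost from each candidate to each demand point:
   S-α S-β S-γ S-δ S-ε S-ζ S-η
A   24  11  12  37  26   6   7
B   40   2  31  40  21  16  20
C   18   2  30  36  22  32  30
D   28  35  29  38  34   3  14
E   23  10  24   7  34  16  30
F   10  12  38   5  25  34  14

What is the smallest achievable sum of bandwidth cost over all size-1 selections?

Open {A}.
  S-α→A 24, S-β→A 11, S-γ→A 12, S-δ→A 37, S-ε→A 26, S-ζ→A 6, S-η→A 7  ⇒ total 123.
Compare {F}: total 138.
Compare {E}: total 144.
No size-1 selection does better; minimum is 123.

123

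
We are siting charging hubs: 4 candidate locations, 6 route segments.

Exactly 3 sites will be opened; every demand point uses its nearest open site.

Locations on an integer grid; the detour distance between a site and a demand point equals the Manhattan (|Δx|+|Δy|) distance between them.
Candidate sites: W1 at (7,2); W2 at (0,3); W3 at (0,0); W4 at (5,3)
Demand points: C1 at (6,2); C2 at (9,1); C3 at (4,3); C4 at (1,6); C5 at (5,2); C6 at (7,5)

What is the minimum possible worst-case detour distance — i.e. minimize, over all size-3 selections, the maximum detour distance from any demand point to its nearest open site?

4

Open {W1, W2, W3}.
  Farthest demand point is C3 at detour distance 4 (to W1); all others are ≤ 4.
With {W1, W2, W4} the worst case is 4.
With {W2, W3, W4} the worst case is 6.
No size-3 selection achieves below 4.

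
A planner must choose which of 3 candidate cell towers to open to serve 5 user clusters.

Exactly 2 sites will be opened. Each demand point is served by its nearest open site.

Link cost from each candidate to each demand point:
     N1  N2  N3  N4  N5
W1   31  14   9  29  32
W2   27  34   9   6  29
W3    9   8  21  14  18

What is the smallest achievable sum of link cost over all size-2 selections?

50

Open {W2, W3}.
  N1→W3 9, N2→W3 8, N3→W2 9, N4→W2 6, N5→W3 18  ⇒ total 50.
Compare {W1, W3}: total 58.
Compare {W1, W2}: total 85.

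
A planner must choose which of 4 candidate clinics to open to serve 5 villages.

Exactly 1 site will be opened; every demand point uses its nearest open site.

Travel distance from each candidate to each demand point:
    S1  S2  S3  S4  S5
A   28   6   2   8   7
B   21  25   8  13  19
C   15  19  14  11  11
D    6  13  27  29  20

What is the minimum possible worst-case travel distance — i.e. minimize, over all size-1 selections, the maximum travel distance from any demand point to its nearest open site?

19

Open {C}.
  Farthest demand point is S2 at travel distance 19 (to C); all others are ≤ 19.
With {B} the worst case is 25.
With {A} the worst case is 28.
No size-1 selection achieves below 19.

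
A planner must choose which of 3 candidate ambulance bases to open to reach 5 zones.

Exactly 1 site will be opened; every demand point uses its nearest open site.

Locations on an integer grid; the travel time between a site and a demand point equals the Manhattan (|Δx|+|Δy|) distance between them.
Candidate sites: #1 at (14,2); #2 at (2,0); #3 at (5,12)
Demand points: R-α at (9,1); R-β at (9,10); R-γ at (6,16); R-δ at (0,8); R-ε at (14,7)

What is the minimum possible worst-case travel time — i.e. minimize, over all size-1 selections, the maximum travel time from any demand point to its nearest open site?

15

Open {#3}.
  Farthest demand point is R-α at travel time 15 (to #3); all others are ≤ 15.
With {#2} the worst case is 20.
With {#1} the worst case is 22.
No size-1 selection achieves below 15.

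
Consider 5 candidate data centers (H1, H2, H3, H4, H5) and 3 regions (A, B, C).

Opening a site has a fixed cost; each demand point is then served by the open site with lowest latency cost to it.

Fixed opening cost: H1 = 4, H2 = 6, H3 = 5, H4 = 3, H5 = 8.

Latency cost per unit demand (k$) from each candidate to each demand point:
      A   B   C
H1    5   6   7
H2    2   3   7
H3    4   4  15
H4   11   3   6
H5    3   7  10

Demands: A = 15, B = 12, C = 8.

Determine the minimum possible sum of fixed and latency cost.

123

Open {H2, H4}: assign each demand point to its cheapest open site.
  A→H2 15×2=30, B→H2 12×3=36, C→H4 8×6=48
  latency cost 114, fixed 9 → total 123.
Compare {H1, H2, H4}: latency cost 114 + fixed 13 = 127.
Compare {H2}: latency cost 122 + fixed 6 = 128.
Compare {H2, H3, H4}: latency cost 114 + fixed 14 = 128.
All other subsets cost ≥ 127. Minimum total cost: 123.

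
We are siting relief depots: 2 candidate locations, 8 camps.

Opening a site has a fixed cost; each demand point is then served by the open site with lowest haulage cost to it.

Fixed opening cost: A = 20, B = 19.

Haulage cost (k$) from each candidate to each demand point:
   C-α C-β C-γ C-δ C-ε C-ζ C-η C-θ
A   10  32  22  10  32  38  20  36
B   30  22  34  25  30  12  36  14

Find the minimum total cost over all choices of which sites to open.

Open {A, B}: assign each demand point to its cheapest open site.
  C-α→A 10, C-β→B 22, C-γ→A 22, C-δ→A 10, C-ε→B 30, C-ζ→B 12, C-η→A 20, C-θ→B 14
  haulage cost 140, fixed 39 → total 179.
Compare {A}: haulage cost 200 + fixed 20 = 220.
Compare {B}: haulage cost 203 + fixed 19 = 222.

179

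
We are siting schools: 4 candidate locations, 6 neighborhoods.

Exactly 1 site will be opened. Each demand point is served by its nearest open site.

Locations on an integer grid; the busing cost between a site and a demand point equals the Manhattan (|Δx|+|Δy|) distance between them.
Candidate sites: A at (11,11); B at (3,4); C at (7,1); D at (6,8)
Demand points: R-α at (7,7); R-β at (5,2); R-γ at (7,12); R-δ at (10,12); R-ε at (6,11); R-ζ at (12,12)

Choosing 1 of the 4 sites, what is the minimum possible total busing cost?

Open {D}.
  R-α→D 2, R-β→D 7, R-γ→D 5, R-δ→D 8, R-ε→D 3, R-ζ→D 10  ⇒ total 35.
Compare {A}: total 37.
Compare {C}: total 61.
No size-1 selection does better; minimum is 35.

35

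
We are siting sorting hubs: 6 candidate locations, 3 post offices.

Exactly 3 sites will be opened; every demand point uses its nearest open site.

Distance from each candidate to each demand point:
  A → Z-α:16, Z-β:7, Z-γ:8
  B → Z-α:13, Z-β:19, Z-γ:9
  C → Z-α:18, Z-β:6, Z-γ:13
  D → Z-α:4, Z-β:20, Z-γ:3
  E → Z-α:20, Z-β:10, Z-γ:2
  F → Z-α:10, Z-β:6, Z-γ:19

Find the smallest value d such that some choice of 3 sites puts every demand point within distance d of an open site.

6

Open {A, C, D}.
  Farthest demand point is Z-β at distance 6 (to C); all others are ≤ 6.
With {A, D, F} the worst case is 6.
With {B, C, D} the worst case is 6.
No size-3 selection achieves below 6.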